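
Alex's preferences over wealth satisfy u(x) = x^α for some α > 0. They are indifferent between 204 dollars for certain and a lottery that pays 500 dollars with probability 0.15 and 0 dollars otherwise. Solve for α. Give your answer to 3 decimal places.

α ≈ 2.116

The lottery's expected utility is 0.15·u(500) + 0.85·u(0) = 0.15·500^α (since u(0) = 0 for α > 0).
Equating: 204^α = 0.15·500^α, i.e. 0.4080^α = 0.15.
Taking logs: α·ln(204/500) = ln(0.15), so α = -1.897120 / -0.896488 ≈ 2.116.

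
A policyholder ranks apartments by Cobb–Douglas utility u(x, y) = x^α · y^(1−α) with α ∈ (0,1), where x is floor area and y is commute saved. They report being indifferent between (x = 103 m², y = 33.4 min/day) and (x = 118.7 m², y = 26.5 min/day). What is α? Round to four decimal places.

α ≈ 0.6199

Set the two utilities equal: 103^α·33.4^(1−α) = 118.7^α·26.5^(1−α).
(103/118.7)^α = (26.5/33.4)^(1−α); take logs: α·ln(103/118.7) = (1−α)·ln(26.5/33.4), i.e. α·-0.1418703 = (1−α)·-0.2314112.
Thus α·(-0.3732815) = -0.2314112, so α = -0.2314112/-0.3732815 ≈ 0.6199.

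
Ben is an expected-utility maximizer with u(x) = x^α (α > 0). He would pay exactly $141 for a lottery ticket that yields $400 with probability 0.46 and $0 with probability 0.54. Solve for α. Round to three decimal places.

EU(lottery) = 0.46·400^α + 0.54·0 = 0.46·400^α.
Indifference: 141^α = 0.46·400^α, so (141/400)^α = 0.46.
α = ln(0.46) / ln(141/400) = -0.776529/-1.042705 ≈ 0.745.

α ≈ 0.745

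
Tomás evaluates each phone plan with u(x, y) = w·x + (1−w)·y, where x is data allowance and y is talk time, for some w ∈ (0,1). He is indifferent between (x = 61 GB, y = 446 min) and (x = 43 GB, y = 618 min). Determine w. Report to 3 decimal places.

u(61,446) = u(43,618) means w·61 + (1−w)·446 = w·43 + (1−w)·618.
Rearranging, 18·w − 172·(1−w) = 0.
Hence w = 172/(18+172) = 172/190 = 0.905.

w = 0.905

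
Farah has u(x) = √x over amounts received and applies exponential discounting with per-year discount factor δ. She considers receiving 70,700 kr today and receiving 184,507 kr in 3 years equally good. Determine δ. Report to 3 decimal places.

δ ≈ 0.852

Indifference means u(70700) = δ^3 · u(184507), so δ^3 = u(70700)/u(184507).
Since u(x) = √x, δ^3 = √(70700/184507) = 0.61902.
Hence δ = (0.61902)^(1/3) = 0.85225.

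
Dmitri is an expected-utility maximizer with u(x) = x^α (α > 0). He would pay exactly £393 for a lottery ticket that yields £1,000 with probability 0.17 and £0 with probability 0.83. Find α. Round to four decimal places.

α ≈ 1.8973

EU(lottery) = 0.17·1000^α + 0.83·0 = 0.17·1000^α.
Equating: 393^α = 0.17·1000^α, i.e. 0.3930^α = 0.17.
α = ln(0.17) / ln(393/1000) = -1.7719568/-0.9339457 ≈ 1.8973.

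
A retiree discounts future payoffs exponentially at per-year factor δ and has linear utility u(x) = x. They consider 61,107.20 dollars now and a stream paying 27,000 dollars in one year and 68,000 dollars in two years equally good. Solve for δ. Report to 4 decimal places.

δ ≈ 0.7700

Equating present values: 61107.20 = 27000δ + 68000δ².
Rearranged: 68000δ² + 27000δ − 61107.20 = 0.
By the quadratic formula (taking the positive root), δ = (−27000 + √17350158400.00) / 136000 ≈ 0.7700.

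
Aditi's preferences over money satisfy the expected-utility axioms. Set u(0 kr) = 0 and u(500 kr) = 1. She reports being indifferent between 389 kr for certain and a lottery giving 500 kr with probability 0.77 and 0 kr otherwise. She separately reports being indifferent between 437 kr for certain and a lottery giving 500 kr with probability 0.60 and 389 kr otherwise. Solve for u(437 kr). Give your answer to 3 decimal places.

From the first indifference, u(389 kr) = 0.77·u(500 kr) + 0.23·u(0 kr) = 0.77·1 + 0.23·0 = 0.77.
Then u(437 kr) = 0.60·u(500 kr) + 0.40·u(389 kr) = 0.60·1.00 + 0.40·0.77 = 0.9080.

0.908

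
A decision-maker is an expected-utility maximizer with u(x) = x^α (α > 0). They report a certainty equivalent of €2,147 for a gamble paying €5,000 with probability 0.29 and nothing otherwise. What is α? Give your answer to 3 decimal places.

α ≈ 1.464

Since u(0) = 0, the lottery's EU is 0.29·5000^α.
Indifference: 2147^α = 0.29·5000^α, so (2147/5000)^α = 0.29.
Take logs: α = ln 0.29 / ln(2147/5000) ≈ 1.46431.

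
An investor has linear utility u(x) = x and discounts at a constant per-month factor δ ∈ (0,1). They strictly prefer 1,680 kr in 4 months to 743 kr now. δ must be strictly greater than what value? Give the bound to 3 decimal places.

δ > 0.815

Under u(x) = x this choice says 743 < δ^4·1680.
Dividing by 1680: δ^4 > 0.44226. Both sides are positive, so the 4th root keeps the direction.
δ > 0.44226^(1/4) = 0.815.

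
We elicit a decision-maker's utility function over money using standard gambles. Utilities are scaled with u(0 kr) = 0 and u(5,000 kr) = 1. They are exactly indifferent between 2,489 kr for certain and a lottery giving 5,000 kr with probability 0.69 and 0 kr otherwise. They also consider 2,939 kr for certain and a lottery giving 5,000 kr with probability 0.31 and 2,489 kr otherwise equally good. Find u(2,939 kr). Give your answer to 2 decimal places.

First, u(2,489 kr) = 0.69·u(5,000 kr) + 0.31·u(0 kr) = 0.69.
Then u(2,939 kr) = 0.31·u(5,000 kr) + 0.69·u(2,489 kr) = 0.31·1.00 + 0.69·0.69 = 0.7861.

0.79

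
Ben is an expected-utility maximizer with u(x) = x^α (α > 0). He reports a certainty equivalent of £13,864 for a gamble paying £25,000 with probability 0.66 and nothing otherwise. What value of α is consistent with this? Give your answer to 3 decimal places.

EU(lottery) = 0.66·25000^α + 0.34·0 = 0.66·25000^α.
Equating: 13864^α = 0.66·25000^α, i.e. 0.5546^α = 0.66.
α = ln(0.66) / ln(13864/25000) = -0.415515/-0.589580 ≈ 0.705.

α ≈ 0.705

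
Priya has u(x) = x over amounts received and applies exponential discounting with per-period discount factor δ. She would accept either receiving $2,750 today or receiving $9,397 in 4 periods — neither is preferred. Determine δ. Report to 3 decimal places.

Equating discounted utilities: u(2750) = δ^4·u(9397) ⇒ δ^4 = u(2750)/u(9397).
With u(x) = x: δ^4 = 2750/9397 = 0.29265.
So δ = 0.29265^(1/4) ≈ 0.736.

δ ≈ 0.736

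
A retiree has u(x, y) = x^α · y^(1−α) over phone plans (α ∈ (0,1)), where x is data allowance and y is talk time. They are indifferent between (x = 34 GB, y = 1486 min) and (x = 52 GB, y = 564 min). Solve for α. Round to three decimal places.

α ≈ 0.695

Set the two utilities equal: 34^α·1486^(1−α) = 52^α·564^(1−α).
Taking logs: α·ln 34 + (1−α)·ln 1486 = α·ln 52 + (1−α)·ln 564, i.e. α·-0.424883 = (1−α)·-0.968789.
With A = -0.424883 and B = -0.968789: α·A = (1−α)·B, so α = B/(A+B) = -0.968789/-1.393672 ≈ 0.695.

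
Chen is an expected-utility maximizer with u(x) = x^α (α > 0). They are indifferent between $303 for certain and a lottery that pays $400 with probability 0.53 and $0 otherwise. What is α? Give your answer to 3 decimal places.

The lottery's expected utility is 0.53·u(400) + 0.47·u(0) = 0.53·400^α (since u(0) = 0 for α > 0).
Indifference: 303^α = 0.53·400^α, so (303/400)^α = 0.53.
α = ln(0.53) / ln(303/400) = -0.634878/-0.277732 ≈ 2.286.

α ≈ 2.286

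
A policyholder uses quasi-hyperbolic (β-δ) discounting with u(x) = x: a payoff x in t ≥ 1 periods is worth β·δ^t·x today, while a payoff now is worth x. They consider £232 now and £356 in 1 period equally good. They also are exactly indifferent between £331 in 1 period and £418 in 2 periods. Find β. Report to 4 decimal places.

β ≈ 0.8230

Both payoffs in the second observation are in the future, so β drops out: δ^1·331 = δ^2·418 ⇒ δ = 331/418 = 0.79187.
Now use the now-vs-future pair: 232 = β·δ·356 gives β = 232/(0.79187·356) ≈ 0.8230.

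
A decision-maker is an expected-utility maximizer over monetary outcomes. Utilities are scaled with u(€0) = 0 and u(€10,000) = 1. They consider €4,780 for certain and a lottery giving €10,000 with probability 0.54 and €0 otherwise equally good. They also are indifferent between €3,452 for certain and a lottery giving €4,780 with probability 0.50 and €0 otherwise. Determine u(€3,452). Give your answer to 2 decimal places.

First, u(€4,780) = 0.54·u(€10,000) + 0.46·u(€0) = 0.54.
The second indifference gives u(€3,452) = 0.50·u(€4,780) + 0.50·u(€0) = 0.50·0.54 + 0.50·0.00 = 0.2700.

0.27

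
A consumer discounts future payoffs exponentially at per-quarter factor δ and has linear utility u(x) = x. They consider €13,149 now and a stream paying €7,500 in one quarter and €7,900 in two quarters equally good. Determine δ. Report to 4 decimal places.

Equating present values: 13149 = 7500δ + 7900δ².
That is, 7900δ² + 7500δ − 13149 = 0, a quadratic in δ.
By the quadratic formula (taking the positive root), δ = (−7500 + √471758400.00) / 15800 ≈ 0.9000.

δ ≈ 0.9000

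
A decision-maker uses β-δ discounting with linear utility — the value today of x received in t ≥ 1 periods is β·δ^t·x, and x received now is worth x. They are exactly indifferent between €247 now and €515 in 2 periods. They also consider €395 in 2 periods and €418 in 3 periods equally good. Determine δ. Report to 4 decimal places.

δ ≈ 0.9450

Both payoffs in the second observation are in the future, so β drops out: δ^2·395 = δ^3·418 ⇒ δ = 395/418 = 0.94498.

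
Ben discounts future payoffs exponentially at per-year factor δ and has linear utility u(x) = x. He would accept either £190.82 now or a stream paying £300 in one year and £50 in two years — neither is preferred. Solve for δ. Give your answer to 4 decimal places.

δ ≈ 0.5800

Equating present values: 190.82 = 300δ + 50δ².
So 50δ² + 300δ − 190.82 = 0.
The positive root is δ = [−300 + √(300² + 4·50·190.82)] / (2·50) = (−300 + 358.000)/100 ≈ 0.5800.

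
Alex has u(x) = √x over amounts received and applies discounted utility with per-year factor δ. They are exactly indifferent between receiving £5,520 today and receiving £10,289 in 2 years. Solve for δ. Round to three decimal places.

δ ≈ 0.856

Equating discounted utilities: u(5520) = δ^2·u(10289) ⇒ δ^2 = u(5520)/u(10289).
Since u(x) = √x, δ^2 = √(5520/10289) = 0.73246.
Taking the square root: δ = 0.73246^(1/2) ≈ 0.856.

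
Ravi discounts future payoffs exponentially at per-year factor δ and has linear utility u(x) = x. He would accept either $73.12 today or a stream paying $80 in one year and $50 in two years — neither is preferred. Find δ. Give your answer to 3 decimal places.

δ ≈ 0.650

Equating present values: 73.12 = 80δ + 50δ².
That is, 50δ² + 80δ − 73.12 = 0, a quadratic in δ.
δ = (−80 + √(80² + 4·50·73.12)) / (2·50) = (−80 + √21024.00) / 100 ≈ 0.650.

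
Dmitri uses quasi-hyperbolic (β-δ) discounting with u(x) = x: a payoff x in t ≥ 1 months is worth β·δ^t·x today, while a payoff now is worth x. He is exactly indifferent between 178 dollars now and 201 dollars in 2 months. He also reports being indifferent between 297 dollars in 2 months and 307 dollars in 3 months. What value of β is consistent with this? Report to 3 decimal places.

Both payoffs in the second observation are in the future, so β drops out: δ^2·297 = δ^3·307 ⇒ δ = 297/307 = 0.96743.
Substituting δ into 178 = β·δ^2·201: β = 178/(188.119) ≈ 0.946.

β ≈ 0.946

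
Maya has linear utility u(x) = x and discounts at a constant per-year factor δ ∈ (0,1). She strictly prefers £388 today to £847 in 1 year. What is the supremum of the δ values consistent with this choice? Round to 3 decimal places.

δ < 0.458

The preference means 388 > δ·847.
Dividing through by 847 gives δ < 0.45809.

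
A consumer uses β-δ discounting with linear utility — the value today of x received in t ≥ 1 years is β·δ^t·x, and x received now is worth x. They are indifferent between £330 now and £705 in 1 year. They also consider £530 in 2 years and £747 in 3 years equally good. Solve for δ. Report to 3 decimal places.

δ ≈ 0.710

From the later pair, β·δ^2·530 = β·δ^3·747; dividing through, δ = 530/747 = 0.70950.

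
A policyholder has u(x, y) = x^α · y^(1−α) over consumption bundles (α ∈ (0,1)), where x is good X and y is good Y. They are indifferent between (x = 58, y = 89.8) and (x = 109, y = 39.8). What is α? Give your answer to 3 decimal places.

α ≈ 0.563

The Cobb–Douglas utilities coincide, so 58^α·89.8^(1−α) = 109^α·39.8^(1−α).
Taking logs: α·ln 58 + (1−α)·ln 89.8 = α·ln 109 + (1−α)·ln 39.8, i.e. α·-0.630905 = (1−α)·-0.813718.
Thus α·(-1.444623) = -0.813718, so α = -0.813718/-1.444623 ≈ 0.563.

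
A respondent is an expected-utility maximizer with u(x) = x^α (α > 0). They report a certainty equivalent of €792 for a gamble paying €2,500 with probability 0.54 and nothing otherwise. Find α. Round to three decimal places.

α ≈ 0.536

Since u(0) = 0, the lottery's EU is 0.54·2500^α.
Indifference: 792^α = 0.54·2500^α, so (792/2500)^α = 0.54.
Take logs: α = ln 0.54 / ln(792/2500) ≈ 0.53605.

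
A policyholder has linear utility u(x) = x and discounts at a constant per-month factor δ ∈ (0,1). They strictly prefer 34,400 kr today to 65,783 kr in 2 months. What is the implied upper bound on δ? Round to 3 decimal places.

The preference means 34400 > δ^2·65783.
Hence δ^2 < 34400/65783 = 0.52293, and x ↦ x^(1/2) is increasing on (0,∞).
δ < 0.52293^(1/2) = 0.723.

δ < 0.723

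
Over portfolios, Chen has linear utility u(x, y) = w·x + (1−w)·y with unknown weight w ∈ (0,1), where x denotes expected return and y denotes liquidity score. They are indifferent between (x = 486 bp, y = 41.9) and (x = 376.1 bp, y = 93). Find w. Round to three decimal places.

w = 0.317

u(486,41.9) = u(376.1,93) means w·486 + (1−w)·41.9 = w·376.1 + (1−w)·93.
Rearranging, 109.9·w − 51.1·(1−w) = 0.
The marginal rate of substitution is 51.1/109.9, so w = 51.1/(109.9+51.1) = 0.317.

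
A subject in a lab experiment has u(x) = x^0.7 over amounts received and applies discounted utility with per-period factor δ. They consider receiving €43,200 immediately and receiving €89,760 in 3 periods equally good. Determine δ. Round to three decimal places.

δ ≈ 0.843

The payoff in 3 periods is discounted by δ^3, so u(43200) = δ^3·u(89760) and δ^3 = u(43200)/u(89760).
Since u(x) = x^0.7, δ^3 = (43200/89760)^0.7 = 0.48128^0.7 = 0.59935.
Taking the cube root: δ = 0.59935^(1/3) ≈ 0.843.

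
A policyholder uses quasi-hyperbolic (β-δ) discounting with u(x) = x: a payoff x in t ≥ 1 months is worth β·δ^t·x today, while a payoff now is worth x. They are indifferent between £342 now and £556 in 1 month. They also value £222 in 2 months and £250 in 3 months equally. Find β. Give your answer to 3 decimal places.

β ≈ 0.693

From the later pair, β·δ^2·222 = β·δ^3·250; dividing through, δ = 222/250 = 0.88800.
The first indifference: 342 = β·δ·556, so β = 342/(δ·556) = 342/(0.88800·556) ≈ 0.693.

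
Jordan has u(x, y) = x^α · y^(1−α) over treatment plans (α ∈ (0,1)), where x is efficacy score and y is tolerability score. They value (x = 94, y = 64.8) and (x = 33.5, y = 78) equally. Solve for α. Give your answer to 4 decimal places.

α ≈ 0.1523

Indifference: 94^α · 64.8^(1−α) = 33.5^α · 78^(1−α).
Taking logs: α·ln 94 + (1−α)·ln 64.8 = α·ln 33.5 + (1−α)·ln 78, i.e. α·1.0317493 = (1−α)·0.1854032.
With A = 1.0317493 and B = 0.1854032: α·A = (1−α)·B, so α = B/(A+B) = 0.1854032/1.2171525 ≈ 0.1523.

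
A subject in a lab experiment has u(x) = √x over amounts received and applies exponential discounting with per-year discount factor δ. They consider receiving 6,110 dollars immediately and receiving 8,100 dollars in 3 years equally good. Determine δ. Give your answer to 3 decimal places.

δ ≈ 0.954

The payoff in 3 years is discounted by δ^3, so u(6110) = δ^3·u(8100) and δ^3 = u(6110)/u(8100).
Since u(x) = √x, δ^3 = √(6110/8100) = 0.86852.
Taking the cube root: δ = 0.86852^(1/3) ≈ 0.954.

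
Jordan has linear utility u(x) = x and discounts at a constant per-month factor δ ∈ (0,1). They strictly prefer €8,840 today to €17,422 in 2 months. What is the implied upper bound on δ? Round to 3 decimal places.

δ < 0.712

The preference means 8840 > δ^2·17422.
So δ^2 < 8840/17422 = 0.50740; taking the square root of both positive sides preserves the inequality.
δ < 0.50740^(1/2) = 0.712.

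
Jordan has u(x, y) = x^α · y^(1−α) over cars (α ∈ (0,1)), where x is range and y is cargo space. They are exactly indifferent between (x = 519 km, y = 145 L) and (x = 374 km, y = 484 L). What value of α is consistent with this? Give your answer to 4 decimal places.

The Cobb–Douglas utilities coincide, so 519^α·145^(1−α) = 374^α·484^(1−α).
(519/374)^α = (484/145)^(1−α); take logs: α·ln(519/374) = (1−α)·ln(484/145), i.e. α·0.3276481 = (1−α)·1.2053512.
With A = 0.3276481 and B = 1.2053512: α·A = (1−α)·B, so α = B/(A+B) = 1.2053512/1.5329993 ≈ 0.7863.

α ≈ 0.7863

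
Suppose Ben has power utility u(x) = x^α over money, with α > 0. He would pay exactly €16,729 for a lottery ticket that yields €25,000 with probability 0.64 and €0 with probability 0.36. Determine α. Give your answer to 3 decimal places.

Since u(0) = 0, the lottery's EU is 0.64·25000^α.
Indifference: 16729^α = 0.64·25000^α, so (16729/25000)^α = 0.64.
Take logs: α = ln 0.64 / ln(16729/25000) ≈ 1.11091.

α ≈ 1.111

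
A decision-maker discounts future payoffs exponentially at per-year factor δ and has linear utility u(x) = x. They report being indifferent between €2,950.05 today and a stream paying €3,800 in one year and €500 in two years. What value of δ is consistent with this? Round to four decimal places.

Present value of the stream is 3800·δ + 500·δ². Indifference gives 3800δ + 500δ² = 2950.05.
That is, 500δ² + 3800δ − 2950.05 = 0, a quadratic in δ.
The positive root is δ = [−3800 + √(3800² + 4·500·2950.05)] / (2·500) = (−3800 + 4510.000)/1000 ≈ 0.7100.

δ ≈ 0.7100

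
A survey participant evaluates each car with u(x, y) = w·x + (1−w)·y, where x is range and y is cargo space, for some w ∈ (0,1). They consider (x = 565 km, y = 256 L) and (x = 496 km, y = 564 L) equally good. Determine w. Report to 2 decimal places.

w = 0.82

u(565,256) = u(496,564) means w·565 + (1−w)·256 = w·496 + (1−w)·564.
Rearranging, 69·w − 308·(1−w) = 0.
Hence w = 308/(69+308) = 308/377 = 0.82.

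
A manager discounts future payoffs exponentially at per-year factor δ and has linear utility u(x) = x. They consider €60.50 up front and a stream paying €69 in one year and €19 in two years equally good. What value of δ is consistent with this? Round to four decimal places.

δ ≈ 0.7301

Equating present values: 60.50 = 69δ + 19δ².
So 19δ² + 69δ − 60.50 = 0.
δ = (−69 + √(69² + 4·19·60.50)) / (2·19) = (−69 + √9359.00) / 38 ≈ 0.7301.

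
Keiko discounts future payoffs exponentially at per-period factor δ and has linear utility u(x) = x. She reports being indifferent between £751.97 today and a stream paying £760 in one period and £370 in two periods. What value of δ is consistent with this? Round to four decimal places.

δ ≈ 0.7300

Equating present values: 751.97 = 760δ + 370δ².
So 370δ² + 760δ − 751.97 = 0.
δ = (−760 + √(760² + 4·370·751.97)) / (2·370) = (−760 + √1690515.60) / 740 ≈ 0.7300.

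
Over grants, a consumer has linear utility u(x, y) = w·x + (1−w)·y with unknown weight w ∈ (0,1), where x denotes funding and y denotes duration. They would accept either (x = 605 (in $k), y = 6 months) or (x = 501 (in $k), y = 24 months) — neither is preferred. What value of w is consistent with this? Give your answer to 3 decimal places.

u(605,6) = u(501,24) means w·605 + (1−w)·6 = w·501 + (1−w)·24.
Collecting terms: w·104 = (1−w)·18.
Hence w = 18/(104+18) = 18/122 = 0.148.

w = 0.148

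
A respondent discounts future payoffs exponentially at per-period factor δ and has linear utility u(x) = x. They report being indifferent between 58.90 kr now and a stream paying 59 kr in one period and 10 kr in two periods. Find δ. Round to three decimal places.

δ ≈ 0.870

Present value of the stream is 59·δ + 10·δ². Indifference gives 59δ + 10δ² = 58.90.
That is, 10δ² + 59δ − 58.90 = 0, a quadratic in δ.
By the quadratic formula (taking the positive root), δ = (−59 + √5837.00) / 20 ≈ 0.870.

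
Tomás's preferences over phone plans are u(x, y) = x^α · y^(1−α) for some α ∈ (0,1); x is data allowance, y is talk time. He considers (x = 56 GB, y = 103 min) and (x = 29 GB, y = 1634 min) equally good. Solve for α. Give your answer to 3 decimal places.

The Cobb–Douglas utilities coincide, so 56^α·103^(1−α) = 29^α·1634^(1−α).
(56/29)^α = (1634/103)^(1−α); take logs: α·ln(56/29) = (1−α)·ln(1634/103), i.e. α·0.658056 = (1−α)·2.764057.
With A = 0.658056 and B = 2.764057: α·A = (1−α)·B, so α = B/(A+B) = 2.764057/3.422113 ≈ 0.808.

α ≈ 0.808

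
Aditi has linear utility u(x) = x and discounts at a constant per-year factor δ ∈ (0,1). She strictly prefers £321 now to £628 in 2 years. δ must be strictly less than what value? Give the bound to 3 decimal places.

The preference means 321 > δ^2·628.
Dividing by 628: δ^2 < 0.51115. Both sides are positive, so the square root keeps the direction.
δ < (321/628)^(1/2) ≈ 0.715.

δ < 0.715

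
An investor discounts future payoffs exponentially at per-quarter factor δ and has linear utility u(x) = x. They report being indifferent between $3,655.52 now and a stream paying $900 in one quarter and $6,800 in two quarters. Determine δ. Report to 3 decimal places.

Present value of the stream is 900·δ + 6800·δ². Indifference gives 900δ + 6800δ² = 3655.52.
Rearranged: 6800δ² + 900δ − 3655.52 = 0.
The positive root is δ = [−900 + √(900² + 4·6800·3655.52)] / (2·6800) = (−900 + 10012.000)/13600 ≈ 0.670.

δ ≈ 0.670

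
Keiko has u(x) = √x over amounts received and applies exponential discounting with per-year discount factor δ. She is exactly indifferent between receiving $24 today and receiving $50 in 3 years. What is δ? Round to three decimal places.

δ ≈ 0.885

Indifference means u(24) = δ^3 · u(50), so δ^3 = u(24)/u(50).
With u(x) = √x: δ^3 = √24/√50 = √(24/50) = 0.69282.
Taking the cube root: δ = 0.69282^(1/3) ≈ 0.885.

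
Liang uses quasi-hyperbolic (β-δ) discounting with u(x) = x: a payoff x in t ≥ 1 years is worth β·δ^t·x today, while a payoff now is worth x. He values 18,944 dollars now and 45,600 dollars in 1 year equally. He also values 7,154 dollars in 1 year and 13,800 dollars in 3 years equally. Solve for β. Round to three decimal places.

β ≈ 0.577

Both payoffs in the second observation are in the future, so β drops out: δ^1·7154 = δ^3·13800 ⇒ δ^2 = 7154/13800 = 0.51841, so δ = 0.72000.
Substituting δ into 18944 = β·δ·45600: β = 18944/(32832.184) ≈ 0.577.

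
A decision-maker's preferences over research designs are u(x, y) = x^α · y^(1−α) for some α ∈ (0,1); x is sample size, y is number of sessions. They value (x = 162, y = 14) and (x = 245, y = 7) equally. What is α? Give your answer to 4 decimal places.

α ≈ 0.6263

Set the two utilities equal: 162^α·14^(1−α) = 245^α·7^(1−α).
Rearrange to (162/245)^α = (7/14)^(1−α) and take logs: α·-0.4136619 = (1−α)·-0.6931472.
With A = -0.4136619 and B = -0.6931472: α·A = (1−α)·B, so α = B/(A+B) = -0.6931472/-1.1068091 ≈ 0.6263.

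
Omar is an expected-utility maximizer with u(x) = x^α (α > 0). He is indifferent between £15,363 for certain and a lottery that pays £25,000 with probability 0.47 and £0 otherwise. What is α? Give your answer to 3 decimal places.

α ≈ 1.551

EU(lottery) = 0.47·25000^α + 0.53·0 = 0.47·25000^α.
Setting u(15363) equal to that: 15363^α = 0.47·25000^α ⇒ (15363/25000)^α = 0.47.
α = ln(0.47) / ln(15363/25000) = -0.755023/-0.486914 ≈ 1.551.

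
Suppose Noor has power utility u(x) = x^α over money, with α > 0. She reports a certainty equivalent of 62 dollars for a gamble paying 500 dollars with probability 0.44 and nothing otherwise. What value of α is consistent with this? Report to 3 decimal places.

Since u(0) = 0, the lottery's EU is 0.44·500^α.
Equating: 62^α = 0.44·500^α, i.e. 0.1240^α = 0.44.
Take logs: α = ln 0.44 / ln(62/500) ≈ 0.39329.

α ≈ 0.393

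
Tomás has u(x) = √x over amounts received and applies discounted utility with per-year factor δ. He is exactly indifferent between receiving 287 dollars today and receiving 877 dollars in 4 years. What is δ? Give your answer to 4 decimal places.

Indifference means u(287) = δ^4 · u(877), so δ^4 = u(287)/u(877).
Since u(x) = √x, δ^4 = √(287/877) = 0.57206.
Taking the 4th root: δ = 0.57206^(1/4) ≈ 0.8697.

δ ≈ 0.8697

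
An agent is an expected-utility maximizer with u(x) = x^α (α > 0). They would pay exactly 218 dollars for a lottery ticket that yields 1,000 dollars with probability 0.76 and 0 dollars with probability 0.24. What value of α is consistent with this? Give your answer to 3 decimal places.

Since u(0) = 0, the lottery's EU is 0.76·1000^α.
Setting u(218) equal to that: 218^α = 0.76·1000^α ⇒ (218/1000)^α = 0.76.
Taking logs: α·ln(218/1000) = ln(0.76), so α = -0.274437 / -1.523260 ≈ 0.180.

α ≈ 0.180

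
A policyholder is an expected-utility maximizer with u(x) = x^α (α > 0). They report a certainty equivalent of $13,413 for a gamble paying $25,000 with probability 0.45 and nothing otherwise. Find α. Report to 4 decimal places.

Since u(0) = 0, the lottery's EU is 0.45·25000^α.
Equating: 13413^α = 0.45·25000^α, i.e. 0.5365^α = 0.45.
α = ln(0.45) / ln(13413/25000) = -0.7985077/-0.6226514 ≈ 1.2824.

α ≈ 1.2824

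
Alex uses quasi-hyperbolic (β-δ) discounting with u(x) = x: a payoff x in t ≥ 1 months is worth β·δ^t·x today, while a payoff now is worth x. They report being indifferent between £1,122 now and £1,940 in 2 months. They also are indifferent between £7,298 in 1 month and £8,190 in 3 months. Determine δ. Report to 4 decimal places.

Both payoffs in the second observation are in the future, so β drops out: δ^1·7298 = δ^3·8190 ⇒ δ^2 = 7298/8190 = 0.89109, so δ = 0.94397.

δ ≈ 0.9440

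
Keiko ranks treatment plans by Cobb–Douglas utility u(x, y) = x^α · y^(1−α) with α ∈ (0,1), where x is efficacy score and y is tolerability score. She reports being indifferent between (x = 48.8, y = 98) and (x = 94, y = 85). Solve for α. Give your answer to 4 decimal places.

The Cobb–Douglas utilities coincide, so 48.8^α·98^(1−α) = 94^α·85^(1−α).
Taking logs: α·ln 48.8 + (1−α)·ln 98 = α·ln 94 + (1−α)·ln 85, i.e. α·-0.6555645 = (1−α)·-0.1423162.
With A = -0.6555645 and B = -0.1423162: α·A = (1−α)·B, so α = B/(A+B) = -0.1423162/-0.7978807 ≈ 0.1784.

α ≈ 0.1784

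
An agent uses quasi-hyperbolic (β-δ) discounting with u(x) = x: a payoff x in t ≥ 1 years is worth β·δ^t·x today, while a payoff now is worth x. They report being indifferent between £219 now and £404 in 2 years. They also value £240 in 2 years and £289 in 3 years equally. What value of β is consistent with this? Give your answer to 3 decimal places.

Both payoffs in the second observation are in the future, so β drops out: δ^2·240 = δ^3·289 ⇒ δ = 240/289 = 0.83045.
Substituting δ into 219 = β·δ^2·404: β = 219/(278.617) ≈ 0.786.

β ≈ 0.786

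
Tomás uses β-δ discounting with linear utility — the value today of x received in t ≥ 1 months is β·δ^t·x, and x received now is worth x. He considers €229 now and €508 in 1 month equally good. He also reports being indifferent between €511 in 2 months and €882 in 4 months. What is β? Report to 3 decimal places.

From the later pair, β·δ^2·511 = β·δ^4·882; dividing through, δ^2 = 511/882 = 0.57937, so δ = 0.76116.
Now use the now-vs-future pair: 229 = β·δ·508 gives β = 229/(0.76116·508) ≈ 0.592.

β ≈ 0.592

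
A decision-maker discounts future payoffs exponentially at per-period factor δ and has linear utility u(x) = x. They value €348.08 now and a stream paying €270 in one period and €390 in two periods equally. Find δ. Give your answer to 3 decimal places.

The stream is worth 270δ + 390δ² today, so 270δ + 390δ² = 348.08.
So 390δ² + 270δ − 348.08 = 0.
By the quadratic formula (taking the positive root), δ = (−270 + √615904.80) / 780 ≈ 0.660.

δ ≈ 0.660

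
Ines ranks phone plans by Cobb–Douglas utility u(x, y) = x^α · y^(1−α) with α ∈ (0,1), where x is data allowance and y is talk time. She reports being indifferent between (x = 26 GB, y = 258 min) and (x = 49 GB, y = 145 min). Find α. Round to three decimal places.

The Cobb–Douglas utilities coincide, so 26^α·258^(1−α) = 49^α·145^(1−α).
(26/49)^α = (145/258)^(1−α); take logs: α·ln(26/49) = (1−α)·ln(145/258), i.e. α·-0.633724 = (1−α)·-0.576226.
So α/(1−α) = (-0.576226)/(-0.633724) = 0.909270, and α = 0.909270/1.909270 ≈ 0.476.

α ≈ 0.476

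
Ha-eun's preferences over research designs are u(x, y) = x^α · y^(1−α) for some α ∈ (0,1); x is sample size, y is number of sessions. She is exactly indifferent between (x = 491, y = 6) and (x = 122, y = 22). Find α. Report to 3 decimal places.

α ≈ 0.483

Set the two utilities equal: 491^α·6^(1−α) = 122^α·22^(1−α).
Rearrange to (491/122)^α = (22/6)^(1−α) and take logs: α·1.392423 = (1−α)·1.299283.
So α/(1−α) = (1.299283)/(1.392423) = 0.933109, and α = 0.933109/1.933109 ≈ 0.483.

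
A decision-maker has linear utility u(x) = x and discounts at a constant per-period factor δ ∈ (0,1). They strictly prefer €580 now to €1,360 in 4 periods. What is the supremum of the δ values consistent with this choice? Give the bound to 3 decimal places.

Under u(x) = x this choice says 580 > δ^4·1360.
Hence δ^4 < 580/1360 = 0.42647, and x ↦ x^(1/4) is increasing on (0,∞).
δ < 0.42647^(1/4) = 0.808.

δ < 0.808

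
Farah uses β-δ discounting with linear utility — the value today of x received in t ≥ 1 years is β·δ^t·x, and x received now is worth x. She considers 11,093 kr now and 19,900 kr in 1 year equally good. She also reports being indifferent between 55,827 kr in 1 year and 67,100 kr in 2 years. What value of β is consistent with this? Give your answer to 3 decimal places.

The second indifference involves only future payoffs, so β cancels: β·δ^1·55827 = β·δ^2·67100, giving δ = 55827/67100 = 0.83200.
The first indifference: 11093 = β·δ·19900, so β = 11093/(δ·19900) = 11093/(0.83200·19900) ≈ 0.670.

β ≈ 0.670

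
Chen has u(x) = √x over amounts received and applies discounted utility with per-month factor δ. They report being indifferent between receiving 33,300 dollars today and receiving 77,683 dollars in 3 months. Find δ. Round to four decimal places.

δ ≈ 0.8683

The payoff in 3 months is discounted by δ^3, so u(33300) = δ^3·u(77683) and δ^3 = u(33300)/u(77683).
Since u(x) = √x, δ^3 = √(33300/77683) = 0.65473.
Taking the cube root: δ = 0.65473^(1/3) ≈ 0.8683.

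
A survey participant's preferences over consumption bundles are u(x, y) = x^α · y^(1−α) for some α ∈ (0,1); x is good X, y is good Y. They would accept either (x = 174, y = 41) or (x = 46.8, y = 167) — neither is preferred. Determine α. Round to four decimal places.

The Cobb–Douglas utilities coincide, so 174^α·41^(1−α) = 46.8^α·167^(1−α).
Taking logs: α·ln 174 + (1−α)·ln 41 = α·ln 46.8 + (1−α)·ln 167, i.e. α·1.3131721 = (1−α)·1.4044217.
Thus α·(2.7175938) = 1.4044217, so α = 1.4044217/2.7175938 ≈ 0.5168.

α ≈ 0.5168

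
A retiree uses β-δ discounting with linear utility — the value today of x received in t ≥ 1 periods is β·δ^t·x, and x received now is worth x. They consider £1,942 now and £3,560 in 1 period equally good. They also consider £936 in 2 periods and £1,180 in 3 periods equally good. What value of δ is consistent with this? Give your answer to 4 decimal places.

δ ≈ 0.7932

From the later pair, β·δ^2·936 = β·δ^3·1180; dividing through, δ = 936/1180 = 0.79322.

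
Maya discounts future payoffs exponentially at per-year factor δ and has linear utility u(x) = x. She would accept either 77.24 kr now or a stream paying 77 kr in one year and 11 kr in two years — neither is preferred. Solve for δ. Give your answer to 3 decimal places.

δ ≈ 0.890

Present value of the stream is 77·δ + 11·δ². Indifference gives 77δ + 11δ² = 77.24.
Rearranged: 11δ² + 77δ − 77.24 = 0.
δ = (−77 + √(77² + 4·11·77.24)) / (2·11) = (−77 + √9327.56) / 22 ≈ 0.890.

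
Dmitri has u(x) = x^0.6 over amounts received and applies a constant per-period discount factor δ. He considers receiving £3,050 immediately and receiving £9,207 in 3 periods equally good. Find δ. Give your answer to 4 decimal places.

δ ≈ 0.8017

Indifference means u(3050) = δ^3 · u(9207), so δ^3 = u(3050)/u(9207).
Since u(x) = x^0.6, δ^3 = (3050/9207)^0.6 = 0.33127^0.6 = 0.51536.
Taking the cube root: δ = 0.51536^(1/3) ≈ 0.8017.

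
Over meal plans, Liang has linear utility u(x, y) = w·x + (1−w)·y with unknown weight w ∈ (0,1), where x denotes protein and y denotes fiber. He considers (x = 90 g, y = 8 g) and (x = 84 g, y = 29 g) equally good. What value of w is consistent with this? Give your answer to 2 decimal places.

w = 0.78

u(90,8) = u(84,29) means w·90 + (1−w)·8 = w·84 + (1−w)·29.
w·(90−84) = (1−w)·(29−8), i.e. w·6 = (1−w)·21.
The marginal rate of substitution is 21/6, so w = 21/(6+21) = 0.78.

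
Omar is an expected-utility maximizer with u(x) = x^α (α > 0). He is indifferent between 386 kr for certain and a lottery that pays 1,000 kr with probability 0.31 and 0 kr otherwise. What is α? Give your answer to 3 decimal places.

α ≈ 1.230

EU(lottery) = 0.31·1000^α + 0.69·0 = 0.31·1000^α.
Indifference: 386^α = 0.31·1000^α, so (386/1000)^α = 0.31.
α = ln(0.31) / ln(386/1000) = -1.171183/-0.951918 ≈ 1.230.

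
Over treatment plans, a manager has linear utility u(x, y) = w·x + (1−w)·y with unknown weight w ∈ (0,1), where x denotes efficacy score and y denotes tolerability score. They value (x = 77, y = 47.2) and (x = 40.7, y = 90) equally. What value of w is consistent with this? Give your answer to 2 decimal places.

Equating utilities: w·77 + (1−w)·47.2 = w·40.7 + (1−w)·90.
Collecting terms: w·36.3 = (1−w)·42.8.
Hence w = 42.8/(36.3+42.8) = 42.8/79.1 = 0.54.

w = 0.54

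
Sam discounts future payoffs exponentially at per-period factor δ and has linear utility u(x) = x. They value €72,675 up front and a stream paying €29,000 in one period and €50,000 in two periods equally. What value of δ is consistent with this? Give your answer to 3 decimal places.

δ ≈ 0.950

The stream is worth 29000δ + 50000δ² today, so 29000δ + 50000δ² = 72675.
So 50000δ² + 29000δ − 72675 = 0.
δ = (−29000 + √(29000² + 4·50000·72675)) / (2·50000) = (−29000 + √15376000000.00) / 100000 ≈ 0.950.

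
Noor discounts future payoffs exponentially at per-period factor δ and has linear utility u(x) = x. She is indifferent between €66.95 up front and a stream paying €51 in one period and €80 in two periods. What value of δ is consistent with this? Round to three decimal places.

δ ≈ 0.650

Present value of the stream is 51·δ + 80·δ². Indifference gives 51δ + 80δ² = 66.95.
Rearranged: 80δ² + 51δ − 66.95 = 0.
δ = (−51 + √(51² + 4·80·66.95)) / (2·80) = (−51 + √24025.00) / 160 ≈ 0.650.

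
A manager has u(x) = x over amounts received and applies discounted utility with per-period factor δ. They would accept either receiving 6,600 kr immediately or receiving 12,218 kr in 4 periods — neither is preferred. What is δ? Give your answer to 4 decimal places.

δ ≈ 0.8573

Indifference means u(6600) = δ^4 · u(12218), so δ^4 = u(6600)/u(12218).
With u(x) = x: δ^4 = 6600/12218 = 0.54019.
So δ = 0.54019^(1/4) ≈ 0.8573.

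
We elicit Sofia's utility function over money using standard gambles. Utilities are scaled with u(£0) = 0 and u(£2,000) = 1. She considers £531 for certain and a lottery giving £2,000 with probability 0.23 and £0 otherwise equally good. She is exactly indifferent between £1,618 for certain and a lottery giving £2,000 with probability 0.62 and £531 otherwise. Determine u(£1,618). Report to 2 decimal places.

From the first indifference, u(£531) = 0.23·u(£2,000) + 0.77·u(£0) = 0.23·1 + 0.77·0 = 0.23.
Chaining: u(£1,618) = 0.62·1.00 + 0.38·0.23 = 0.7074.

0.71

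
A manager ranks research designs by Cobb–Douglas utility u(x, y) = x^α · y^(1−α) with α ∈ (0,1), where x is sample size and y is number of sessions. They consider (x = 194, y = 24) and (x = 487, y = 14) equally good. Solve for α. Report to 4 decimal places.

Set the two utilities equal: 194^α·24^(1−α) = 487^α·14^(1−α).
Taking logs: α·ln 194 + (1−α)·ln 24 = α·ln 487 + (1−α)·ln 14, i.e. α·-0.9204060 = (1−α)·-0.5389965.
With A = -0.9204060 and B = -0.5389965: α·A = (1−α)·B, so α = B/(A+B) = -0.5389965/-1.4594025 ≈ 0.3693.

α ≈ 0.3693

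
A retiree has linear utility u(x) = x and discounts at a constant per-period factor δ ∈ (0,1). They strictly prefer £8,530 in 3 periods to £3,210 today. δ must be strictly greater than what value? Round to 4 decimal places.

The preference means 3210 < δ^3·8530.
Dividing by 8530: δ^3 > 0.37632. Both sides are positive, so the cube root keeps the direction.
δ > (3210/8530)^(1/3) ≈ 0.7220.

δ > 0.7220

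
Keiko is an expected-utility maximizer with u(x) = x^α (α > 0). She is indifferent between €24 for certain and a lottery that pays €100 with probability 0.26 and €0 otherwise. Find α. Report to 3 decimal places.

Since u(0) = 0, the lottery's EU is 0.26·100^α.
Indifference: 24^α = 0.26·100^α, so (24/100)^α = 0.26.
Take logs: α = ln 0.26 / ln(24/100) ≈ 0.94391.

α ≈ 0.944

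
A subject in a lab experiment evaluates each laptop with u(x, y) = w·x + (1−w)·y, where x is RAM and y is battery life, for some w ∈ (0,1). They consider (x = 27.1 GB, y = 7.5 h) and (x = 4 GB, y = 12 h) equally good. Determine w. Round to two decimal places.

w = 0.16

u(27.1,7.5) = u(4,12) means w·27.1 + (1−w)·7.5 = w·4 + (1−w)·12.
Collecting terms: w·23.1 = (1−w)·4.5.
The marginal rate of substitution is 4.5/23.1, so w = 4.5/(23.1+4.5) = 0.16.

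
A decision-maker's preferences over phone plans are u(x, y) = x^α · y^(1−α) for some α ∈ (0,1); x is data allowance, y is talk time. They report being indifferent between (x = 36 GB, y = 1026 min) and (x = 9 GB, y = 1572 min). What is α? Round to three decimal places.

α ≈ 0.235

Set the two utilities equal: 36^α·1026^(1−α) = 9^α·1572^(1−α).
(36/9)^α = (1572/1026)^(1−α); take logs: α·ln(36/9) = (1−α)·ln(1572/1026), i.e. α·1.386294 = (1−α)·0.426681.
Thus α·(1.812975) = 0.426681, so α = 0.426681/1.812975 ≈ 0.235.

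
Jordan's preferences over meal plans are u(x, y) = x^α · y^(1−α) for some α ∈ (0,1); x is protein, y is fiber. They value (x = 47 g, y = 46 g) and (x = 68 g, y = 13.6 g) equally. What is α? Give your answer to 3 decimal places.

Indifference: 47^α · 46^(1−α) = 68^α · 13.6^(1−α).
Rearrange to (47/68)^α = (13.6/46)^(1−α) and take logs: α·-0.369360 = (1−α)·-1.218572.
So α/(1−α) = (-1.218572)/(-0.369360) = 3.299144, and α = 3.299144/4.299144 ≈ 0.767.

α ≈ 0.767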